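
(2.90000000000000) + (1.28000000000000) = 4.18000000000000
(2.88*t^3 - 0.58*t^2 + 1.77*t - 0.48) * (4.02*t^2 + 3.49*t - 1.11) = 11.5776*t^5 + 7.7196*t^4 + 1.8944*t^3 + 4.8915*t^2 - 3.6399*t + 0.5328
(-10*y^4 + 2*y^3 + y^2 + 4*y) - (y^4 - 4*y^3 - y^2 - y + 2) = -11*y^4 + 6*y^3 + 2*y^2 + 5*y - 2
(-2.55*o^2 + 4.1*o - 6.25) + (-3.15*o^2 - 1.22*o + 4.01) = -5.7*o^2 + 2.88*o - 2.24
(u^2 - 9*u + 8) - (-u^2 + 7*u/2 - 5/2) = 2*u^2 - 25*u/2 + 21/2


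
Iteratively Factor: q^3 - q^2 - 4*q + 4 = (q - 1)*(q^2 - 4) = (q - 1)*(q + 2)*(q - 2)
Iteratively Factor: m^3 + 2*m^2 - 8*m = (m)*(m^2 + 2*m - 8) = m*(m + 4)*(m - 2)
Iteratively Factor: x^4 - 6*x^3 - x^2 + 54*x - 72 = (x - 2)*(x^3 - 4*x^2 - 9*x + 36) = (x - 2)*(x + 3)*(x^2 - 7*x + 12) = (x - 4)*(x - 2)*(x + 3)*(x - 3)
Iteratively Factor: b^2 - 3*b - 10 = (b - 5)*(b + 2)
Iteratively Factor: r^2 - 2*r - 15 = (r + 3)*(r - 5)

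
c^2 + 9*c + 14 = (c + 2)*(c + 7)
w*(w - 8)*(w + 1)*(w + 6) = w^4 - w^3 - 50*w^2 - 48*w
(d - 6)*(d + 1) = d^2 - 5*d - 6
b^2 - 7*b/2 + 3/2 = (b - 3)*(b - 1/2)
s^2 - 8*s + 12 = (s - 6)*(s - 2)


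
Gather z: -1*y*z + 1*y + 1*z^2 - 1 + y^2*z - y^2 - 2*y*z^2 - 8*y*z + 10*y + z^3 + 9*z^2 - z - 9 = -y^2 + 11*y + z^3 + z^2*(10 - 2*y) + z*(y^2 - 9*y - 1) - 10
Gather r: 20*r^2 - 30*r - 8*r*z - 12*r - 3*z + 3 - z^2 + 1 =20*r^2 + r*(-8*z - 42) - z^2 - 3*z + 4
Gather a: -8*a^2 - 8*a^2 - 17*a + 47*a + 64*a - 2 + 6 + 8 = -16*a^2 + 94*a + 12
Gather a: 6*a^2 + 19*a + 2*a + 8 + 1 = 6*a^2 + 21*a + 9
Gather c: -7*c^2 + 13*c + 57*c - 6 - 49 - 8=-7*c^2 + 70*c - 63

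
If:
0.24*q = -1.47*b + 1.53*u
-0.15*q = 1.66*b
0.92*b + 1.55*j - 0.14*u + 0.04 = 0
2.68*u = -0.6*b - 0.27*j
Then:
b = -0.00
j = -0.02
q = 0.05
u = 0.00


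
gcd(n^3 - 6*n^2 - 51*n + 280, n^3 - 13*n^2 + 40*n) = n^2 - 13*n + 40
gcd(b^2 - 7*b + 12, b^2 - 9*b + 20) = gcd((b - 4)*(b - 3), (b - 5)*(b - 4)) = b - 4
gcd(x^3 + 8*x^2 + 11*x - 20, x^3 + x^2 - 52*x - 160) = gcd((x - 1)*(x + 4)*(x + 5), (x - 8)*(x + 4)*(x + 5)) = x^2 + 9*x + 20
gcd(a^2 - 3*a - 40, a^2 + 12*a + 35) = a + 5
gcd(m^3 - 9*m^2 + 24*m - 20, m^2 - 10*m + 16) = m - 2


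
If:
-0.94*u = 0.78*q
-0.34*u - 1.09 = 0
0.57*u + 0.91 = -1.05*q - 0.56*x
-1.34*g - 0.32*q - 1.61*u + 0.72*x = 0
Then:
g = -0.08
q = 3.86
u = -3.21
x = -5.61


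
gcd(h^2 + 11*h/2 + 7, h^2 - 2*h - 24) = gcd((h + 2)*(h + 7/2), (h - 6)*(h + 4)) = 1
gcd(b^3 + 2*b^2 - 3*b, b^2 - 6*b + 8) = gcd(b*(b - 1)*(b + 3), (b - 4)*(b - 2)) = 1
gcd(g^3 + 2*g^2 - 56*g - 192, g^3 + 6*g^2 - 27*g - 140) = g + 4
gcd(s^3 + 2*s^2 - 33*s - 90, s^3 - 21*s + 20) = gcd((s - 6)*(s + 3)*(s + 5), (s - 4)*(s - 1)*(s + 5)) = s + 5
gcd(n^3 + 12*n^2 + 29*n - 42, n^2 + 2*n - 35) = n + 7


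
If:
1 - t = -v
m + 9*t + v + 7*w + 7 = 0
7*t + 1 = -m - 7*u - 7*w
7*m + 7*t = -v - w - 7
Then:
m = 23*w/31 - 6/31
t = -24*w/31 - 18/31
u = 101/217 - 72*w/217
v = -24*w/31 - 49/31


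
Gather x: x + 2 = x + 2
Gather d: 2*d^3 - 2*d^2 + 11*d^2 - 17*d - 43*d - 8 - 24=2*d^3 + 9*d^2 - 60*d - 32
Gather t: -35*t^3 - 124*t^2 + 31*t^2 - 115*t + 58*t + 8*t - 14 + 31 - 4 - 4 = -35*t^3 - 93*t^2 - 49*t + 9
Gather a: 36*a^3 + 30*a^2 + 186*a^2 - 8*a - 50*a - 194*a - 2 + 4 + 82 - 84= 36*a^3 + 216*a^2 - 252*a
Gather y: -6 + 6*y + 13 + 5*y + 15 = 11*y + 22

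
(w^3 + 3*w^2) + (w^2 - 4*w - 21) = w^3 + 4*w^2 - 4*w - 21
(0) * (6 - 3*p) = 0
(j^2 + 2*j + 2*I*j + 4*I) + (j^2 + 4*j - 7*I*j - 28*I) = 2*j^2 + 6*j - 5*I*j - 24*I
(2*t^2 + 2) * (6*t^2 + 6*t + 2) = 12*t^4 + 12*t^3 + 16*t^2 + 12*t + 4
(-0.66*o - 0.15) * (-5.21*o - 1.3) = 3.4386*o^2 + 1.6395*o + 0.195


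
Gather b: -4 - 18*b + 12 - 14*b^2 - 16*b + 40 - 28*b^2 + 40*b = -42*b^2 + 6*b + 48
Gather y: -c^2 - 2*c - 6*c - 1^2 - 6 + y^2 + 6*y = -c^2 - 8*c + y^2 + 6*y - 7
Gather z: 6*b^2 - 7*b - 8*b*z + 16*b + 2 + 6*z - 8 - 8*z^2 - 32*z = 6*b^2 + 9*b - 8*z^2 + z*(-8*b - 26) - 6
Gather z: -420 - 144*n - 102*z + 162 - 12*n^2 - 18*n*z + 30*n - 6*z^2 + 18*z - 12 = -12*n^2 - 114*n - 6*z^2 + z*(-18*n - 84) - 270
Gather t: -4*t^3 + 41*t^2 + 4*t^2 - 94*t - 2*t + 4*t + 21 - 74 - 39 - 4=-4*t^3 + 45*t^2 - 92*t - 96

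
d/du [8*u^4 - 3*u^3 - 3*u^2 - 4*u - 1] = 32*u^3 - 9*u^2 - 6*u - 4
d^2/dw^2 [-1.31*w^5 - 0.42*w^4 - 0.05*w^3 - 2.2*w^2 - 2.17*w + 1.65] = -26.2*w^3 - 5.04*w^2 - 0.3*w - 4.4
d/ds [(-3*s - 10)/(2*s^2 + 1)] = (6*s^2 + 40*s - 3)/(4*s^4 + 4*s^2 + 1)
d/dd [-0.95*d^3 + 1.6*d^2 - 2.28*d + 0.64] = -2.85*d^2 + 3.2*d - 2.28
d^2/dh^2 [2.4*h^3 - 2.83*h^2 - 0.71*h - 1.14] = 14.4*h - 5.66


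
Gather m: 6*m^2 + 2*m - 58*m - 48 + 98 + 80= 6*m^2 - 56*m + 130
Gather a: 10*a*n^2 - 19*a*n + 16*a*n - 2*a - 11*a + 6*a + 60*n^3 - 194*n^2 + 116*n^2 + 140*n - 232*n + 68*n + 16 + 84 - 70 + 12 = a*(10*n^2 - 3*n - 7) + 60*n^3 - 78*n^2 - 24*n + 42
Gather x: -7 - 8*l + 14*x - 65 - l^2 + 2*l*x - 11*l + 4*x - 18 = -l^2 - 19*l + x*(2*l + 18) - 90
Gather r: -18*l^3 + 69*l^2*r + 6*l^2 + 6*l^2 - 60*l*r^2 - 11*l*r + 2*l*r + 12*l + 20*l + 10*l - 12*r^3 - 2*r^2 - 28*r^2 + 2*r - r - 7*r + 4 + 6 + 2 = -18*l^3 + 12*l^2 + 42*l - 12*r^3 + r^2*(-60*l - 30) + r*(69*l^2 - 9*l - 6) + 12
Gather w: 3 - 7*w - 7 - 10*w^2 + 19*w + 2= -10*w^2 + 12*w - 2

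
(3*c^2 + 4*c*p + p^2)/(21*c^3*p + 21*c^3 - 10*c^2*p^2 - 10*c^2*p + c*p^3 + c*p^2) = (3*c^2 + 4*c*p + p^2)/(c*(21*c^2*p + 21*c^2 - 10*c*p^2 - 10*c*p + p^3 + p^2))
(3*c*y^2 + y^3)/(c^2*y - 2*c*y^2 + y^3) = y*(3*c + y)/(c^2 - 2*c*y + y^2)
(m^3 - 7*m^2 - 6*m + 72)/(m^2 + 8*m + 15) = (m^2 - 10*m + 24)/(m + 5)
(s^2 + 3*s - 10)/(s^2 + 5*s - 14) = (s + 5)/(s + 7)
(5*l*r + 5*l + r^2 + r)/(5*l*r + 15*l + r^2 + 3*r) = (r + 1)/(r + 3)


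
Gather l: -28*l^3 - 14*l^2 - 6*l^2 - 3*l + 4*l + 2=-28*l^3 - 20*l^2 + l + 2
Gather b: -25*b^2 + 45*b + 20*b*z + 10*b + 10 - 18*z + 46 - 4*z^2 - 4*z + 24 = -25*b^2 + b*(20*z + 55) - 4*z^2 - 22*z + 80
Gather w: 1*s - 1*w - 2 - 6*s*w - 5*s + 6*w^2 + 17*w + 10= -4*s + 6*w^2 + w*(16 - 6*s) + 8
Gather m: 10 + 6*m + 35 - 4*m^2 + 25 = -4*m^2 + 6*m + 70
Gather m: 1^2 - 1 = 0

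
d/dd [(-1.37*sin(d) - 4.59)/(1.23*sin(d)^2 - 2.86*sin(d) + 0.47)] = (1.6851*sin(d)^2 + 11.2914*sin(d) - 13.7713)*cos(d)/(1.5129*sin(d)^4 - 7.0356*sin(d)^3 + 9.3358*sin(d)^2 - 2.6884*sin(d) + 0.2209)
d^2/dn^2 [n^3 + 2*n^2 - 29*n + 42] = 6*n + 4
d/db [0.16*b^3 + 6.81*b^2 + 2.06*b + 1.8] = 0.48*b^2 + 13.62*b + 2.06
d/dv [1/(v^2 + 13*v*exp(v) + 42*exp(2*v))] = (-13*v*exp(v) - 2*v - 84*exp(2*v) - 13*exp(v))/(v^2 + 13*v*exp(v) + 42*exp(2*v))^2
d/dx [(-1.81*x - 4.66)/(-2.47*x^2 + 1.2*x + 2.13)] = (-4.4707*x^2 - 23.0204*x + 1.7367)/(6.1009*x^4 - 5.928*x^3 - 9.0822*x^2 + 5.112*x + 4.5369)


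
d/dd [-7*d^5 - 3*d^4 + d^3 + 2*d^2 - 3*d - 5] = -35*d^4 - 12*d^3 + 3*d^2 + 4*d - 3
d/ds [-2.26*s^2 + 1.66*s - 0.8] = 1.66 - 4.52*s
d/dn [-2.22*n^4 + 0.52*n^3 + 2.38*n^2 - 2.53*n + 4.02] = -8.88*n^3 + 1.56*n^2 + 4.76*n - 2.53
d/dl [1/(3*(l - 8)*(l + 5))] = (3 - 2*l)/(3*(l^4 - 6*l^3 - 71*l^2 + 240*l + 1600))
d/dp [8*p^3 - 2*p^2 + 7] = 4*p*(6*p - 1)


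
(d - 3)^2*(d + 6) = d^3 - 27*d + 54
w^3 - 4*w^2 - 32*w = w*(w - 8)*(w + 4)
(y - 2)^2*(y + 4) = y^3 - 12*y + 16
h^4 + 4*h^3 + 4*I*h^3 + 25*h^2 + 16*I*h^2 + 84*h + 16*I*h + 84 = (h + 2)^2*(h - 3*I)*(h + 7*I)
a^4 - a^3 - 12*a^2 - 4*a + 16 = (a - 4)*(a - 1)*(a + 2)^2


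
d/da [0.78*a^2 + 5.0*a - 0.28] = 1.56*a + 5.0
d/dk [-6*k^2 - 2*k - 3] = -12*k - 2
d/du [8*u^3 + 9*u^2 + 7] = 6*u*(4*u + 3)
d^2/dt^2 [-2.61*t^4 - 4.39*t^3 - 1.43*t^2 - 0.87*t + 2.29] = -31.32*t^2 - 26.34*t - 2.86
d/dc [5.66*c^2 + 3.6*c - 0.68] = 11.32*c + 3.6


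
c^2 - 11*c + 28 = (c - 7)*(c - 4)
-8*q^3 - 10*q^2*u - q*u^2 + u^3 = (-4*q + u)*(q + u)*(2*q + u)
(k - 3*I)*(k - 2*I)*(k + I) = k^3 - 4*I*k^2 - k - 6*I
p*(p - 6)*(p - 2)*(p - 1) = p^4 - 9*p^3 + 20*p^2 - 12*p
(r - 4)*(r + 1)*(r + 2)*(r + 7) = r^4 + 6*r^3 - 17*r^2 - 78*r - 56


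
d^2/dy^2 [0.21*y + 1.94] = 0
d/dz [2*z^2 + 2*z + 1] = 4*z + 2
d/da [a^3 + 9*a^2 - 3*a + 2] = 3*a^2 + 18*a - 3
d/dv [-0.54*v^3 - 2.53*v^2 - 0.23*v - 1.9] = -1.62*v^2 - 5.06*v - 0.23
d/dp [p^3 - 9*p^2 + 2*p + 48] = 3*p^2 - 18*p + 2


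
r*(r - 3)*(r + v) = r^3 + r^2*v - 3*r^2 - 3*r*v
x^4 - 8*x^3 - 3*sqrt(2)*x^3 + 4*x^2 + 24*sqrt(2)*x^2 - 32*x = x*(x - 8)*(x - 2*sqrt(2))*(x - sqrt(2))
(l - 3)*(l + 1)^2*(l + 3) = l^4 + 2*l^3 - 8*l^2 - 18*l - 9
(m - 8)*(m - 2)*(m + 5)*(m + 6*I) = m^4 - 5*m^3 + 6*I*m^3 - 34*m^2 - 30*I*m^2 + 80*m - 204*I*m + 480*I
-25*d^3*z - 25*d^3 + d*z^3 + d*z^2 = (-5*d + z)*(5*d + z)*(d*z + d)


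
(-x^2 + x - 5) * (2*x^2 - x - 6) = -2*x^4 + 3*x^3 - 5*x^2 - x + 30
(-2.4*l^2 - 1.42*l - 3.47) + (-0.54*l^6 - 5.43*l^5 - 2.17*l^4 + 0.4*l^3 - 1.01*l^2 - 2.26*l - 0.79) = -0.54*l^6 - 5.43*l^5 - 2.17*l^4 + 0.4*l^3 - 3.41*l^2 - 3.68*l - 4.26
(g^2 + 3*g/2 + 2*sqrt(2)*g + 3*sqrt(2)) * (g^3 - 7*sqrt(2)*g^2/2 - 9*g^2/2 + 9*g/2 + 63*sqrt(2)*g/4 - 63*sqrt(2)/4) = g^5 - 3*g^4 - 3*sqrt(2)*g^4/2 - 65*g^3/4 + 9*sqrt(2)*g^3/2 + 27*sqrt(2)*g^2/8 + 195*g^2/4 - 81*sqrt(2)*g/8 + 63*g/2 - 189/2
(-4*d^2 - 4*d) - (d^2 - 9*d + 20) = -5*d^2 + 5*d - 20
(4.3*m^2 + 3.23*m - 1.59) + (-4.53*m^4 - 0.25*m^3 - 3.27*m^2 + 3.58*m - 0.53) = -4.53*m^4 - 0.25*m^3 + 1.03*m^2 + 6.81*m - 2.12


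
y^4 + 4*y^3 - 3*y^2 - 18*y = y*(y - 2)*(y + 3)^2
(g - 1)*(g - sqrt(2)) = g^2 - sqrt(2)*g - g + sqrt(2)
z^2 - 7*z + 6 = (z - 6)*(z - 1)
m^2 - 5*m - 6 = (m - 6)*(m + 1)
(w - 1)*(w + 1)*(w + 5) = w^3 + 5*w^2 - w - 5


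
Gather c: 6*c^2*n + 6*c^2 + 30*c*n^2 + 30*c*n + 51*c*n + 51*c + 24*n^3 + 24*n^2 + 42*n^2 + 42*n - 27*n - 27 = c^2*(6*n + 6) + c*(30*n^2 + 81*n + 51) + 24*n^3 + 66*n^2 + 15*n - 27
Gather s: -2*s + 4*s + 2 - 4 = 2*s - 2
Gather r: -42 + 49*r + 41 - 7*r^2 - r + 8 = -7*r^2 + 48*r + 7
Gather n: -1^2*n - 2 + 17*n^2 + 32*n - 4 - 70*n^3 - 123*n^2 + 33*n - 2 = -70*n^3 - 106*n^2 + 64*n - 8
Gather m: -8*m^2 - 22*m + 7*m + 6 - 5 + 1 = -8*m^2 - 15*m + 2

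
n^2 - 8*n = n*(n - 8)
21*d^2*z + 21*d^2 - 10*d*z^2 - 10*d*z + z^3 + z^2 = (-7*d + z)*(-3*d + z)*(z + 1)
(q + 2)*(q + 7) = q^2 + 9*q + 14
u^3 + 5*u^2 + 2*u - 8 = (u - 1)*(u + 2)*(u + 4)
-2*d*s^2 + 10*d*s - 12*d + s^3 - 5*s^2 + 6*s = (-2*d + s)*(s - 3)*(s - 2)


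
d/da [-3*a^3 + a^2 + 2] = a*(2 - 9*a)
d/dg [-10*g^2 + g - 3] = 1 - 20*g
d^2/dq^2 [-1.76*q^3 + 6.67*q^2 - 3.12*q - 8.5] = 13.34 - 10.56*q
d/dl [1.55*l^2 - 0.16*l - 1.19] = 3.1*l - 0.16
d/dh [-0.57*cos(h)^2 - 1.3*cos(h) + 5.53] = (1.14*cos(h) + 1.3)*sin(h)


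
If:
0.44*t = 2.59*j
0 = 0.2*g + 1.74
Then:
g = -8.70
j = 0.16988416988417*t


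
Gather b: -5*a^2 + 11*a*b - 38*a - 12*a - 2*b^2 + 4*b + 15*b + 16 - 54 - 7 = -5*a^2 - 50*a - 2*b^2 + b*(11*a + 19) - 45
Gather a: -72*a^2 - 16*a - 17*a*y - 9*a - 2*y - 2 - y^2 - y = -72*a^2 + a*(-17*y - 25) - y^2 - 3*y - 2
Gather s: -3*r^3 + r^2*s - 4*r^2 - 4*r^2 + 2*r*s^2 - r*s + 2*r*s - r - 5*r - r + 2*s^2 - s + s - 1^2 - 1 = -3*r^3 - 8*r^2 - 7*r + s^2*(2*r + 2) + s*(r^2 + r) - 2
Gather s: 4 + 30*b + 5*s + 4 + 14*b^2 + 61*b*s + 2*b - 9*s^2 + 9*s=14*b^2 + 32*b - 9*s^2 + s*(61*b + 14) + 8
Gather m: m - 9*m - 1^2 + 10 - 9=-8*m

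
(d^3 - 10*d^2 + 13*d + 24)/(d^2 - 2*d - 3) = d - 8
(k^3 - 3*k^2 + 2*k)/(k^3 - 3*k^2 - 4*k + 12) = k*(k - 1)/(k^2 - k - 6)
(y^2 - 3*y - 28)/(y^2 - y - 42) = (y + 4)/(y + 6)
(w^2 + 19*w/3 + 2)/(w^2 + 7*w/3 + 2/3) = (w + 6)/(w + 2)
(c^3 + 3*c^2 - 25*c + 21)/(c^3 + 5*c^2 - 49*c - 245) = (c^2 - 4*c + 3)/(c^2 - 2*c - 35)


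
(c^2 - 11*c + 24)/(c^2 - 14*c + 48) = (c - 3)/(c - 6)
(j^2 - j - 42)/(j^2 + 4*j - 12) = (j - 7)/(j - 2)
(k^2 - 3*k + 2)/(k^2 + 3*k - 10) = (k - 1)/(k + 5)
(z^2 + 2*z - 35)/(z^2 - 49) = (z - 5)/(z - 7)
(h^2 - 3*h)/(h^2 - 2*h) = (h - 3)/(h - 2)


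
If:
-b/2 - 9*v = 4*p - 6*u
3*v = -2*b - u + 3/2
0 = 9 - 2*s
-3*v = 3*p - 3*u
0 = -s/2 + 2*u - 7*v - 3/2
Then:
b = 189/58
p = -45/58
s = 9/2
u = -213/116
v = -123/116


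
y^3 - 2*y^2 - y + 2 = (y - 2)*(y - 1)*(y + 1)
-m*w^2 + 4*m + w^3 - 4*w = (-m + w)*(w - 2)*(w + 2)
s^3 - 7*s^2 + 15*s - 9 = (s - 3)^2*(s - 1)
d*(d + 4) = d^2 + 4*d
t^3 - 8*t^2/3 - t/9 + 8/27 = (t - 8/3)*(t - 1/3)*(t + 1/3)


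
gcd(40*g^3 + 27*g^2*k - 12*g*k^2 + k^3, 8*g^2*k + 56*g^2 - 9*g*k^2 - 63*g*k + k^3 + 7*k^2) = 8*g - k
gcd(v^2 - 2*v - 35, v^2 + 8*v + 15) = v + 5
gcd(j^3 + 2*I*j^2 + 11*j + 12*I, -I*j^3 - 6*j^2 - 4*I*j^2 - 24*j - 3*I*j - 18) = 1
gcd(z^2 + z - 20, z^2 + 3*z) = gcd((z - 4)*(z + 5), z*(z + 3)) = 1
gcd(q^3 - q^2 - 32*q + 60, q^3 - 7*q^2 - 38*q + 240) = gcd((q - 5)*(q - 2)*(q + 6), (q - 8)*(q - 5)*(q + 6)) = q^2 + q - 30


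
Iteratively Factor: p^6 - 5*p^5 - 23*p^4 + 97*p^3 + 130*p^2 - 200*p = (p - 5)*(p^5 - 23*p^3 - 18*p^2 + 40*p) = (p - 5)*(p - 1)*(p^4 + p^3 - 22*p^2 - 40*p) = (p - 5)*(p - 1)*(p + 2)*(p^3 - p^2 - 20*p) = (p - 5)*(p - 1)*(p + 2)*(p + 4)*(p^2 - 5*p) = p*(p - 5)*(p - 1)*(p + 2)*(p + 4)*(p - 5)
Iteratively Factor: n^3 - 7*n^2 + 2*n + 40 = (n + 2)*(n^2 - 9*n + 20) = (n - 5)*(n + 2)*(n - 4)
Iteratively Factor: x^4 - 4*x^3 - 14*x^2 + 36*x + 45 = (x + 3)*(x^3 - 7*x^2 + 7*x + 15) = (x - 5)*(x + 3)*(x^2 - 2*x - 3) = (x - 5)*(x + 1)*(x + 3)*(x - 3)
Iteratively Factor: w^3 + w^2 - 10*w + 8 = (w - 2)*(w^2 + 3*w - 4) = (w - 2)*(w - 1)*(w + 4)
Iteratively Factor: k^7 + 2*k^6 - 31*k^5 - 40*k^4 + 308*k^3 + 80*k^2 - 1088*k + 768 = (k + 4)*(k^6 - 2*k^5 - 23*k^4 + 52*k^3 + 100*k^2 - 320*k + 192) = (k + 3)*(k + 4)*(k^5 - 5*k^4 - 8*k^3 + 76*k^2 - 128*k + 64) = (k - 4)*(k + 3)*(k + 4)*(k^4 - k^3 - 12*k^2 + 28*k - 16) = (k - 4)*(k - 2)*(k + 3)*(k + 4)*(k^3 + k^2 - 10*k + 8) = (k - 4)*(k - 2)^2*(k + 3)*(k + 4)*(k^2 + 3*k - 4) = (k - 4)*(k - 2)^2*(k - 1)*(k + 3)*(k + 4)*(k + 4)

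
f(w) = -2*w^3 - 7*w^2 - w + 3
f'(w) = -6*w^2 - 14*w - 1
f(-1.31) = -3.21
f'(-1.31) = 7.04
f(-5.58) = 138.11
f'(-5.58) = -109.70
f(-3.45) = 5.26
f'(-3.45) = -24.12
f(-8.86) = 853.38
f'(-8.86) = -347.96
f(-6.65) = 288.25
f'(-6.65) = -173.24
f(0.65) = -1.16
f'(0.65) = -12.64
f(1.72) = -29.61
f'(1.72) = -42.83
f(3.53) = -175.73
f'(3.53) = -125.19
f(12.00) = -4473.00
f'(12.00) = -1033.00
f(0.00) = 3.00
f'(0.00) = -1.00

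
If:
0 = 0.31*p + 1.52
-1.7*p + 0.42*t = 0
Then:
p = -4.90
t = -19.85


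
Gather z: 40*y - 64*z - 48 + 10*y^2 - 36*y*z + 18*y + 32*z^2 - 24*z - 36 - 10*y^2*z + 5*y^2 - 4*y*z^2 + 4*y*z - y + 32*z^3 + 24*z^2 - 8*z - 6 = 15*y^2 + 57*y + 32*z^3 + z^2*(56 - 4*y) + z*(-10*y^2 - 32*y - 96) - 90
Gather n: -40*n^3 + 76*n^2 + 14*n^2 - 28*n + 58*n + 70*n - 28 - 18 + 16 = -40*n^3 + 90*n^2 + 100*n - 30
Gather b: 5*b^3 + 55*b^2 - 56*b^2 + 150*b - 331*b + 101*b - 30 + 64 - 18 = 5*b^3 - b^2 - 80*b + 16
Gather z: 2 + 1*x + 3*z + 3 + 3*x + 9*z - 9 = 4*x + 12*z - 4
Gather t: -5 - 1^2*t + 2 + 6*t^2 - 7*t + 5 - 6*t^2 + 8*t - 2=0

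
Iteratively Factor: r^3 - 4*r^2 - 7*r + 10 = (r + 2)*(r^2 - 6*r + 5) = (r - 1)*(r + 2)*(r - 5)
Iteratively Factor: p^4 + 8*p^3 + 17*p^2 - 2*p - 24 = (p + 4)*(p^3 + 4*p^2 + p - 6) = (p + 2)*(p + 4)*(p^2 + 2*p - 3) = (p - 1)*(p + 2)*(p + 4)*(p + 3)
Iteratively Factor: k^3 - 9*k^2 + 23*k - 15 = (k - 3)*(k^2 - 6*k + 5) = (k - 3)*(k - 1)*(k - 5)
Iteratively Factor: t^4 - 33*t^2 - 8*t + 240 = (t + 4)*(t^3 - 4*t^2 - 17*t + 60) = (t - 3)*(t + 4)*(t^2 - t - 20) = (t - 3)*(t + 4)^2*(t - 5)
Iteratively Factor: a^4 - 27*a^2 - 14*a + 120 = (a - 2)*(a^3 + 2*a^2 - 23*a - 60) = (a - 5)*(a - 2)*(a^2 + 7*a + 12) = (a - 5)*(a - 2)*(a + 3)*(a + 4)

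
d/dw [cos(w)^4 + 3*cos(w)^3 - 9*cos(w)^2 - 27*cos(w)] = (-4*cos(w)^3 - 9*cos(w)^2 + 18*cos(w) + 27)*sin(w)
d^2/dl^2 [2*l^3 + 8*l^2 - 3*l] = 12*l + 16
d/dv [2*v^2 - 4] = 4*v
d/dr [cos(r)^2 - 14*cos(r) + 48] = 2*(7 - cos(r))*sin(r)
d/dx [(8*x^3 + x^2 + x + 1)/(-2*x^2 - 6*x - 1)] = (-16*x^4 - 96*x^3 - 28*x^2 + 2*x + 5)/(4*x^4 + 24*x^3 + 40*x^2 + 12*x + 1)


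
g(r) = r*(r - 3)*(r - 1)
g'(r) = r*(r - 3) + r*(r - 1) + (r - 3)*(r - 1) = 3*r^2 - 8*r + 3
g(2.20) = -2.11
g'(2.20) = -0.08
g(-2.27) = -39.12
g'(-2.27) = 36.62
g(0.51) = 0.62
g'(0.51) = -0.30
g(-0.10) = -0.34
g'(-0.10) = 3.83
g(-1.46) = -16.02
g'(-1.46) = 21.07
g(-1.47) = -16.23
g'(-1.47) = 21.24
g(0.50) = 0.62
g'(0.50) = -0.25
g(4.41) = 21.20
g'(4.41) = 26.06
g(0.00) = 0.00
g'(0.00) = 3.00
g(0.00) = 0.00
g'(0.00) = 3.00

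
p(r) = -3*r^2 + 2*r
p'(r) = 2 - 6*r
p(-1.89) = -14.50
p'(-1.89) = 13.34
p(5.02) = -65.56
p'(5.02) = -28.12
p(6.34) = -107.91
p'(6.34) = -36.04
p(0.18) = 0.26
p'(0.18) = 0.92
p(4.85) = -60.87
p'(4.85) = -27.10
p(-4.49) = -69.46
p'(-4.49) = 28.94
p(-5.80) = -112.52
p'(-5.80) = 36.80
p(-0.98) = -4.84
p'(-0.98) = 7.88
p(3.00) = -21.00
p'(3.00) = -16.00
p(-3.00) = -33.00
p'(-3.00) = 20.00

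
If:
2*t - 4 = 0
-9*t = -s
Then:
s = 18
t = 2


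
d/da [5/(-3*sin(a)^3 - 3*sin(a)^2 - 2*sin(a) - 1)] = 5*(9*sin(a)^2 + 6*sin(a) + 2)*cos(a)/(3*sin(a)^3 + 3*sin(a)^2 + 2*sin(a) + 1)^2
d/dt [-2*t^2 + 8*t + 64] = 8 - 4*t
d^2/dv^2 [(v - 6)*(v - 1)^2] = 6*v - 16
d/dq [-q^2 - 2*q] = -2*q - 2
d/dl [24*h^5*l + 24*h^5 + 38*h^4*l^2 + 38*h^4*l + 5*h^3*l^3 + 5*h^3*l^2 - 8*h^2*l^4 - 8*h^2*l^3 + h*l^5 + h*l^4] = h*(24*h^4 + 76*h^3*l + 38*h^3 + 15*h^2*l^2 + 10*h^2*l - 32*h*l^3 - 24*h*l^2 + 5*l^4 + 4*l^3)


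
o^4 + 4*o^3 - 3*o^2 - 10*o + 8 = (o - 1)^2*(o + 2)*(o + 4)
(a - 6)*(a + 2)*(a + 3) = a^3 - a^2 - 24*a - 36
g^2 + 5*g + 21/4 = (g + 3/2)*(g + 7/2)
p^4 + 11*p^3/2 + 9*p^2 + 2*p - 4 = (p - 1/2)*(p + 2)^3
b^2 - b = b*(b - 1)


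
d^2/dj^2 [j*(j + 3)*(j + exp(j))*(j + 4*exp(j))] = 5*j^3*exp(j) + 16*j^2*exp(2*j) + 45*j^2*exp(j) + 12*j^2 + 80*j*exp(2*j) + 90*j*exp(j) + 18*j + 56*exp(2*j) + 30*exp(j)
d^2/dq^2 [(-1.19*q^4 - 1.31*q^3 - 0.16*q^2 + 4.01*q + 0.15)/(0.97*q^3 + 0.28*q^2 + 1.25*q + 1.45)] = (-3.5527136788005e-15*q^8 - 7.105427357601e-15*q^7 + 3.10966200000001*q^6 + 39.711714*q^5 + 17.447406*q^4 - 42.721112*q^3 - 110.39916*q^2 - 27.24486*q - 14.8621)/(0.912673*q^9 + 0.790356*q^8 + 3.756519*q^7 + 6.151867*q^6 + 7.203795*q^5 + 12.20229*q^4 + 11.1164*q^3 + 8.562975*q^2 + 7.884375*q + 3.048625)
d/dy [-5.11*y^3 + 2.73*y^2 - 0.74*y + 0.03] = -15.33*y^2 + 5.46*y - 0.74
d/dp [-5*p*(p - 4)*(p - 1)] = -15*p^2 + 50*p - 20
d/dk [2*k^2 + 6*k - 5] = 4*k + 6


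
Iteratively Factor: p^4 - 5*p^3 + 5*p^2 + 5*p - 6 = (p + 1)*(p^3 - 6*p^2 + 11*p - 6) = (p - 1)*(p + 1)*(p^2 - 5*p + 6) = (p - 2)*(p - 1)*(p + 1)*(p - 3)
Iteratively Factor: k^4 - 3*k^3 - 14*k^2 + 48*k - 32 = (k - 4)*(k^3 + k^2 - 10*k + 8) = (k - 4)*(k + 4)*(k^2 - 3*k + 2) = (k - 4)*(k - 1)*(k + 4)*(k - 2)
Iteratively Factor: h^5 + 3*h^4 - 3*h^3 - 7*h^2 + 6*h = (h + 3)*(h^4 - 3*h^2 + 2*h) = (h + 2)*(h + 3)*(h^3 - 2*h^2 + h) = h*(h + 2)*(h + 3)*(h^2 - 2*h + 1) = h*(h - 1)*(h + 2)*(h + 3)*(h - 1)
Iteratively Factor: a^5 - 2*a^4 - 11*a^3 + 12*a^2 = (a - 4)*(a^4 + 2*a^3 - 3*a^2) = (a - 4)*(a - 1)*(a^3 + 3*a^2) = (a - 4)*(a - 1)*(a + 3)*(a^2) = a*(a - 4)*(a - 1)*(a + 3)*(a)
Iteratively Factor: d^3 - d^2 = (d - 1)*(d^2) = d*(d - 1)*(d)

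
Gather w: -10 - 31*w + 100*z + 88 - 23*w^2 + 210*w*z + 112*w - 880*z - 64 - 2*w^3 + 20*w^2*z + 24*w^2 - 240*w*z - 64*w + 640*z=-2*w^3 + w^2*(20*z + 1) + w*(17 - 30*z) - 140*z + 14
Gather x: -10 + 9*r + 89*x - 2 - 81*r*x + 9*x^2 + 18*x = 9*r + 9*x^2 + x*(107 - 81*r) - 12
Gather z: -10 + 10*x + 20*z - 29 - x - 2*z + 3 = 9*x + 18*z - 36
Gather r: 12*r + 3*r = 15*r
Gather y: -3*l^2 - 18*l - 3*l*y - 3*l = -3*l^2 - 3*l*y - 21*l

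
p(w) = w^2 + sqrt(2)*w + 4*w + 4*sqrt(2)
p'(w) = 2*w + sqrt(2) + 4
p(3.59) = 37.98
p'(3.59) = 12.59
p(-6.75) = 14.67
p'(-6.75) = -8.09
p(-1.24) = 0.48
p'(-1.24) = 2.93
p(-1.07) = 1.01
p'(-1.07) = 3.27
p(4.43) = 49.27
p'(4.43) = 14.27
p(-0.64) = 2.60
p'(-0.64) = 4.13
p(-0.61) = 2.73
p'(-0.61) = 4.19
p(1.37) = 14.95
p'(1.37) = 8.15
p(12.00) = 214.63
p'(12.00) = 29.41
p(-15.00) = 149.44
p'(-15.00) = -24.59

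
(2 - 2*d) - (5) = -2*d - 3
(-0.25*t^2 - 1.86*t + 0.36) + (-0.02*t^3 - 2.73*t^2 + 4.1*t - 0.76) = -0.02*t^3 - 2.98*t^2 + 2.24*t - 0.4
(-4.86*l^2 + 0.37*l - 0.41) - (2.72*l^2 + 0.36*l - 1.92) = -7.58*l^2 + 0.01*l + 1.51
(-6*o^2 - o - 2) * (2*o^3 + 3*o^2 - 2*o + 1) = -12*o^5 - 20*o^4 + 5*o^3 - 10*o^2 + 3*o - 2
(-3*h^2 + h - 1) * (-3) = 9*h^2 - 3*h + 3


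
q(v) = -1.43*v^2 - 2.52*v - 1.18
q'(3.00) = -11.10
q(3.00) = -21.61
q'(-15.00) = 40.38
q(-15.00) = -285.13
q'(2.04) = -8.35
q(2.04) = -12.27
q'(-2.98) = 6.00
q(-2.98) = -6.37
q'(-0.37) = -1.46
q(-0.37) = -0.44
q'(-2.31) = 4.09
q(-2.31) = -2.99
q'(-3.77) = 8.26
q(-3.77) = -12.00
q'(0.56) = -4.12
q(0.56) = -3.04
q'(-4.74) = 11.04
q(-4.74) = -21.36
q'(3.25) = -11.82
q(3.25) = -24.47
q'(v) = -2.86*v - 2.52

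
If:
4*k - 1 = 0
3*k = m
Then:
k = 1/4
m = 3/4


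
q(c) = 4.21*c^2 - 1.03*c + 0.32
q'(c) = 8.42*c - 1.03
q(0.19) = 0.28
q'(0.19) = 0.57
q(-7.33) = 234.07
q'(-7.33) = -62.75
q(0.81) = 2.25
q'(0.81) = 5.79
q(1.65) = 10.08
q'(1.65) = 12.86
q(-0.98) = 5.37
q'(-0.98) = -9.28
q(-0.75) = 3.46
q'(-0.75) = -7.34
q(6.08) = 149.69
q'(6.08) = 50.16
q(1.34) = 6.50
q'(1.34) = 10.25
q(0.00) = 0.32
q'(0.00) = -1.03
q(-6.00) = 158.06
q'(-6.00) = -51.55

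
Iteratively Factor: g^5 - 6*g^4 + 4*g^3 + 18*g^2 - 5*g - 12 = (g - 3)*(g^4 - 3*g^3 - 5*g^2 + 3*g + 4) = (g - 3)*(g + 1)*(g^3 - 4*g^2 - g + 4) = (g - 4)*(g - 3)*(g + 1)*(g^2 - 1) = (g - 4)*(g - 3)*(g - 1)*(g + 1)*(g + 1)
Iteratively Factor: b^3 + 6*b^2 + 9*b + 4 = (b + 1)*(b^2 + 5*b + 4) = (b + 1)*(b + 4)*(b + 1)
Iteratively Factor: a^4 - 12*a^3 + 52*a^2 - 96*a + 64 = (a - 4)*(a^3 - 8*a^2 + 20*a - 16) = (a - 4)^2*(a^2 - 4*a + 4) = (a - 4)^2*(a - 2)*(a - 2)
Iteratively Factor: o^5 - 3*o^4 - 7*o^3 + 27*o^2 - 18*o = (o - 1)*(o^4 - 2*o^3 - 9*o^2 + 18*o) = (o - 1)*(o + 3)*(o^3 - 5*o^2 + 6*o) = (o - 2)*(o - 1)*(o + 3)*(o^2 - 3*o) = o*(o - 2)*(o - 1)*(o + 3)*(o - 3)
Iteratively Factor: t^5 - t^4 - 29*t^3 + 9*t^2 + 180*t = (t)*(t^4 - t^3 - 29*t^2 + 9*t + 180) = t*(t + 4)*(t^3 - 5*t^2 - 9*t + 45) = t*(t - 3)*(t + 4)*(t^2 - 2*t - 15) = t*(t - 3)*(t + 3)*(t + 4)*(t - 5)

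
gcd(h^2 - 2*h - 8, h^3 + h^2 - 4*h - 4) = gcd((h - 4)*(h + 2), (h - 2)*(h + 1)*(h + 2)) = h + 2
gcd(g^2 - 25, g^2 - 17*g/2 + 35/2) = g - 5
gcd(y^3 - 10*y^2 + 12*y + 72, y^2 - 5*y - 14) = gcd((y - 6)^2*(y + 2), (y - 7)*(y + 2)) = y + 2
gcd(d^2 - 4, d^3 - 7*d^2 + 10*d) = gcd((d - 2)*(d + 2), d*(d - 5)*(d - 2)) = d - 2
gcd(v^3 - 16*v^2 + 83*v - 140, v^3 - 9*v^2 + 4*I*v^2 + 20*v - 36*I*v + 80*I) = v^2 - 9*v + 20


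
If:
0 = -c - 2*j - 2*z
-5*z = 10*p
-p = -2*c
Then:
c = -z/4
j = -7*z/8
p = -z/2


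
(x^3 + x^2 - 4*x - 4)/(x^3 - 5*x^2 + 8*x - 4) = (x^2 + 3*x + 2)/(x^2 - 3*x + 2)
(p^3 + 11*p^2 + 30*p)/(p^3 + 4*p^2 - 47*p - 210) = p/(p - 7)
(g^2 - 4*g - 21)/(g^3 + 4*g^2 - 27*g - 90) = (g - 7)/(g^2 + g - 30)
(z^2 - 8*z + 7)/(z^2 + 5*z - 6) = (z - 7)/(z + 6)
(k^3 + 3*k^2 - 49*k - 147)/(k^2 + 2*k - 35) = (k^2 - 4*k - 21)/(k - 5)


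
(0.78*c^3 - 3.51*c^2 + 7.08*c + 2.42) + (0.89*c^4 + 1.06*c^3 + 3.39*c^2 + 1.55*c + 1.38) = 0.89*c^4 + 1.84*c^3 - 0.12*c^2 + 8.63*c + 3.8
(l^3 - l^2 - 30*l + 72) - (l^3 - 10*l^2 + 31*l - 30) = 9*l^2 - 61*l + 102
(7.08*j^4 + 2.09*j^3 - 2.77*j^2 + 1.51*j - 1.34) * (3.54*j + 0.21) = 25.0632*j^5 + 8.8854*j^4 - 9.3669*j^3 + 4.7637*j^2 - 4.4265*j - 0.2814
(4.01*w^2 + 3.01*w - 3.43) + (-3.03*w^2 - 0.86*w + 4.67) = 0.98*w^2 + 2.15*w + 1.24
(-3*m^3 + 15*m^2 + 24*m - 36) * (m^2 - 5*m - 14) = -3*m^5 + 30*m^4 - 9*m^3 - 366*m^2 - 156*m + 504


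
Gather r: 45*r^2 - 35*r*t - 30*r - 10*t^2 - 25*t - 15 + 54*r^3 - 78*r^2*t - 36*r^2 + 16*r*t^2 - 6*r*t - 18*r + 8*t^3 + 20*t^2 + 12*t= 54*r^3 + r^2*(9 - 78*t) + r*(16*t^2 - 41*t - 48) + 8*t^3 + 10*t^2 - 13*t - 15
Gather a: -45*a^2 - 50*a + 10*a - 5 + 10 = -45*a^2 - 40*a + 5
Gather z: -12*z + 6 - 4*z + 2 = 8 - 16*z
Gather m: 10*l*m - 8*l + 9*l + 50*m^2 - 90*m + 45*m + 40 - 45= l + 50*m^2 + m*(10*l - 45) - 5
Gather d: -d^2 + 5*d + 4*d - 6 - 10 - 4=-d^2 + 9*d - 20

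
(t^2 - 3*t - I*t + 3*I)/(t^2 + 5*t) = (t^2 - 3*t - I*t + 3*I)/(t*(t + 5))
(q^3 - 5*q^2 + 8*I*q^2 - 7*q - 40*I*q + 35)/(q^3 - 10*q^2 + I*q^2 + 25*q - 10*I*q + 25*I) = (q + 7*I)/(q - 5)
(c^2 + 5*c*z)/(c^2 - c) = (c + 5*z)/(c - 1)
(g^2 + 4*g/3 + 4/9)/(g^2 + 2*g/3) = (g + 2/3)/g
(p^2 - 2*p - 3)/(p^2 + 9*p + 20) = (p^2 - 2*p - 3)/(p^2 + 9*p + 20)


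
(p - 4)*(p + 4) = p^2 - 16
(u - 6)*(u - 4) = u^2 - 10*u + 24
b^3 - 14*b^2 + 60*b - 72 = (b - 6)^2*(b - 2)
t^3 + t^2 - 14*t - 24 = (t - 4)*(t + 2)*(t + 3)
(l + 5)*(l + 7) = l^2 + 12*l + 35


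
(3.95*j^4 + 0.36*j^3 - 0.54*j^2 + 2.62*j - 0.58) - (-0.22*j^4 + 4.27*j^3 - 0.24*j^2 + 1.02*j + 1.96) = 4.17*j^4 - 3.91*j^3 - 0.3*j^2 + 1.6*j - 2.54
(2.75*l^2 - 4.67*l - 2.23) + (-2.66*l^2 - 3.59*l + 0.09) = 0.0899999999999999*l^2 - 8.26*l - 2.14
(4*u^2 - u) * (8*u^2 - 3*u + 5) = 32*u^4 - 20*u^3 + 23*u^2 - 5*u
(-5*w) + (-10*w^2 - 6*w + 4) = -10*w^2 - 11*w + 4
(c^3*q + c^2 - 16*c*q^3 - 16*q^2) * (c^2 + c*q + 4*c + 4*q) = c^5*q + c^4*q^2 + 4*c^4*q + c^4 - 16*c^3*q^3 + 4*c^3*q^2 + c^3*q + 4*c^3 - 16*c^2*q^4 - 64*c^2*q^3 - 16*c^2*q^2 + 4*c^2*q - 64*c*q^4 - 16*c*q^3 - 64*c*q^2 - 64*q^3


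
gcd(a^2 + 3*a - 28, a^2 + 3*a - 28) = a^2 + 3*a - 28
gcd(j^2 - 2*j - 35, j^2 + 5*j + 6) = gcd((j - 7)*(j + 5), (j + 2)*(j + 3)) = 1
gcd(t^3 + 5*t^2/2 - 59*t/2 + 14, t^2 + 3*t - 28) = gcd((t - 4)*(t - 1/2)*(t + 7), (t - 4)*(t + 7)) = t^2 + 3*t - 28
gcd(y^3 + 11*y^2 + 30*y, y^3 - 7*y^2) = y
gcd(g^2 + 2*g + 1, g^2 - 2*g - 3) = g + 1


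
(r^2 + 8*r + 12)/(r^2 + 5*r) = (r^2 + 8*r + 12)/(r*(r + 5))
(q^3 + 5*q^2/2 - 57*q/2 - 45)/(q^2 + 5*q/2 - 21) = (2*q^2 - 7*q - 15)/(2*q - 7)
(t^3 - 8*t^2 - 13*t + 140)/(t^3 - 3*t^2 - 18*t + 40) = (t - 7)/(t - 2)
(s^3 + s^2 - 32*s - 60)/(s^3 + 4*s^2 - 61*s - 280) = (s^2 - 4*s - 12)/(s^2 - s - 56)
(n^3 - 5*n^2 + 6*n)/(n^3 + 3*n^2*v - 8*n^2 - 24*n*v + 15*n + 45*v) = n*(n - 2)/(n^2 + 3*n*v - 5*n - 15*v)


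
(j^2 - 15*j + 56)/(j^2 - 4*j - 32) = (j - 7)/(j + 4)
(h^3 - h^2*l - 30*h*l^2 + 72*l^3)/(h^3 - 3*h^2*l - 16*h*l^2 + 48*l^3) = (h + 6*l)/(h + 4*l)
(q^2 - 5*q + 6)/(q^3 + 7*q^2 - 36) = (q - 3)/(q^2 + 9*q + 18)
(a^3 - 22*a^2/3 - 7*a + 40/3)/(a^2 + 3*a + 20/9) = 3*(a^2 - 9*a + 8)/(3*a + 4)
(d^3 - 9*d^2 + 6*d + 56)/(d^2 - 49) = (d^2 - 2*d - 8)/(d + 7)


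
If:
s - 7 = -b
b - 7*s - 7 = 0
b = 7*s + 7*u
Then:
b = 7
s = 0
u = 1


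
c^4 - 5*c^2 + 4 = (c - 2)*(c - 1)*(c + 1)*(c + 2)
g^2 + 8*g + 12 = (g + 2)*(g + 6)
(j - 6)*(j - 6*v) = j^2 - 6*j*v - 6*j + 36*v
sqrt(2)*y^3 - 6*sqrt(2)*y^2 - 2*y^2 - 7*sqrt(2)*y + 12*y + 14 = (y - 7)*(y - sqrt(2))*(sqrt(2)*y + sqrt(2))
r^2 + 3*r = r*(r + 3)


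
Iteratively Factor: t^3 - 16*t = (t)*(t^2 - 16) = t*(t - 4)*(t + 4)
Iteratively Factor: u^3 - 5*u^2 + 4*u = (u - 4)*(u^2 - u) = (u - 4)*(u - 1)*(u)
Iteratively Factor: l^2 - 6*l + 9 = (l - 3)*(l - 3)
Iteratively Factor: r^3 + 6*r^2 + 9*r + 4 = (r + 4)*(r^2 + 2*r + 1) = (r + 1)*(r + 4)*(r + 1)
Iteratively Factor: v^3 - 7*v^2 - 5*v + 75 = (v - 5)*(v^2 - 2*v - 15) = (v - 5)^2*(v + 3)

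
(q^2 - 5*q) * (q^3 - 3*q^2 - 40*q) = q^5 - 8*q^4 - 25*q^3 + 200*q^2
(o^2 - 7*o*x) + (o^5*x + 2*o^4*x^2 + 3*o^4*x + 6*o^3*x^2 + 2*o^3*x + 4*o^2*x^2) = o^5*x + 2*o^4*x^2 + 3*o^4*x + 6*o^3*x^2 + 2*o^3*x + 4*o^2*x^2 + o^2 - 7*o*x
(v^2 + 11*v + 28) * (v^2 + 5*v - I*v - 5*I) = v^4 + 16*v^3 - I*v^3 + 83*v^2 - 16*I*v^2 + 140*v - 83*I*v - 140*I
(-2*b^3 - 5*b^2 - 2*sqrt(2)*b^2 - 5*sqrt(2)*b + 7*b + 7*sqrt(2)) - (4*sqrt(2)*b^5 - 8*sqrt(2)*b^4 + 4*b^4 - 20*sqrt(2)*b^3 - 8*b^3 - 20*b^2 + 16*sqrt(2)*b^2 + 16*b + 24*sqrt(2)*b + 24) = -4*sqrt(2)*b^5 - 4*b^4 + 8*sqrt(2)*b^4 + 6*b^3 + 20*sqrt(2)*b^3 - 18*sqrt(2)*b^2 + 15*b^2 - 29*sqrt(2)*b - 9*b - 24 + 7*sqrt(2)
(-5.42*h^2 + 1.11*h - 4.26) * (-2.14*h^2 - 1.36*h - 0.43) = 11.5988*h^4 + 4.9958*h^3 + 9.9374*h^2 + 5.3163*h + 1.8318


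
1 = 1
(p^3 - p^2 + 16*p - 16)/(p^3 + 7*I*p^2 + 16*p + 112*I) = (p - 1)/(p + 7*I)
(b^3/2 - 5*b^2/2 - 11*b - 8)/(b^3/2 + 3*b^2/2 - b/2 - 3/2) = (b^2 - 6*b - 16)/(b^2 + 2*b - 3)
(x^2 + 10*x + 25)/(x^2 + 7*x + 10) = (x + 5)/(x + 2)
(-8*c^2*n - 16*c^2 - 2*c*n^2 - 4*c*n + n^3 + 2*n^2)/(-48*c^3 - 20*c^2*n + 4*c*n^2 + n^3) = (n + 2)/(6*c + n)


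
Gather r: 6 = 6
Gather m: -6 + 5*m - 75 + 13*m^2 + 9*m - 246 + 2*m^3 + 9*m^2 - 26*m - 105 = 2*m^3 + 22*m^2 - 12*m - 432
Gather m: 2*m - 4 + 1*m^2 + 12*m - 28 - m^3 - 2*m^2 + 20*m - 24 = -m^3 - m^2 + 34*m - 56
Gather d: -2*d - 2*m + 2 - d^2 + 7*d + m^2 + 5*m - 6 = -d^2 + 5*d + m^2 + 3*m - 4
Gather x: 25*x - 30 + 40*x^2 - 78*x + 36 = 40*x^2 - 53*x + 6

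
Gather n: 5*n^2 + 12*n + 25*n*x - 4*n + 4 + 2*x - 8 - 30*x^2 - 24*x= 5*n^2 + n*(25*x + 8) - 30*x^2 - 22*x - 4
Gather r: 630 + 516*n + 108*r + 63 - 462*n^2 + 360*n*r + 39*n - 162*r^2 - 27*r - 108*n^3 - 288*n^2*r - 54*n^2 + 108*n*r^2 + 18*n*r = -108*n^3 - 516*n^2 + 555*n + r^2*(108*n - 162) + r*(-288*n^2 + 378*n + 81) + 693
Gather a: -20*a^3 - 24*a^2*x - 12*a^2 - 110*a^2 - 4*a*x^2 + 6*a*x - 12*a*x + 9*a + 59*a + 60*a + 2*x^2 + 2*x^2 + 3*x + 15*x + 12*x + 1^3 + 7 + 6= -20*a^3 + a^2*(-24*x - 122) + a*(-4*x^2 - 6*x + 128) + 4*x^2 + 30*x + 14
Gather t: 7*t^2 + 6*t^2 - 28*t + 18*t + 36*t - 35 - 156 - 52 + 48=13*t^2 + 26*t - 195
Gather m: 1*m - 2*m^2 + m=-2*m^2 + 2*m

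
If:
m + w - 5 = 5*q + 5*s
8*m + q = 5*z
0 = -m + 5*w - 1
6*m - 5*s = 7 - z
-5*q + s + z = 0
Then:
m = 2219/5836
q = -131/2918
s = -1202/1459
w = 1611/5836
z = 1749/2918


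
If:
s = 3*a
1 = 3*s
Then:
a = 1/9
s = 1/3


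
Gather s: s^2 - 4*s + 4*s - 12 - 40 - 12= s^2 - 64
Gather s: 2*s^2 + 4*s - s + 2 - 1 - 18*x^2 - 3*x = 2*s^2 + 3*s - 18*x^2 - 3*x + 1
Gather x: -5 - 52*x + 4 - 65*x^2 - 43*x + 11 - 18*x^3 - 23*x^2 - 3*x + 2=-18*x^3 - 88*x^2 - 98*x + 12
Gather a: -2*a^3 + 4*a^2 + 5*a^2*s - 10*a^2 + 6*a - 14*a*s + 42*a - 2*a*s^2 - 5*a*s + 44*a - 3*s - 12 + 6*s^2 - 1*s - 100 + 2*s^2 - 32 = -2*a^3 + a^2*(5*s - 6) + a*(-2*s^2 - 19*s + 92) + 8*s^2 - 4*s - 144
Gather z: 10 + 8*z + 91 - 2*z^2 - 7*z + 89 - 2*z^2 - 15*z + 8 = -4*z^2 - 14*z + 198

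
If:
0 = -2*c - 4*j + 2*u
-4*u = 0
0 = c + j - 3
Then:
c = 6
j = -3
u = 0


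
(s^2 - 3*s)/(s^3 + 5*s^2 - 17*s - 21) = s/(s^2 + 8*s + 7)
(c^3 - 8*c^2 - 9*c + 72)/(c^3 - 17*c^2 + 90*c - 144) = (c + 3)/(c - 6)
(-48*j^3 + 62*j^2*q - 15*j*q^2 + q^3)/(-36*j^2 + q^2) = (8*j^2 - 9*j*q + q^2)/(6*j + q)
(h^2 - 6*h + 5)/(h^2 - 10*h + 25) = (h - 1)/(h - 5)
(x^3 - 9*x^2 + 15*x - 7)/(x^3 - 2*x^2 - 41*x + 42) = (x - 1)/(x + 6)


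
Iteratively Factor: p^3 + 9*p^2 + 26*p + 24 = (p + 2)*(p^2 + 7*p + 12) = (p + 2)*(p + 3)*(p + 4)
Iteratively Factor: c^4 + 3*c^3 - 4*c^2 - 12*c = (c + 2)*(c^3 + c^2 - 6*c) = (c - 2)*(c + 2)*(c^2 + 3*c) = c*(c - 2)*(c + 2)*(c + 3)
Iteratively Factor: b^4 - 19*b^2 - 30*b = (b + 2)*(b^3 - 2*b^2 - 15*b) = b*(b + 2)*(b^2 - 2*b - 15) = b*(b - 5)*(b + 2)*(b + 3)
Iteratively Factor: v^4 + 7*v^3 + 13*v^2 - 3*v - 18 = (v + 3)*(v^3 + 4*v^2 + v - 6) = (v - 1)*(v + 3)*(v^2 + 5*v + 6) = (v - 1)*(v + 2)*(v + 3)*(v + 3)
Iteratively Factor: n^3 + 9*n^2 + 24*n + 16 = (n + 4)*(n^2 + 5*n + 4) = (n + 4)^2*(n + 1)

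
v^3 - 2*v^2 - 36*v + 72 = (v - 6)*(v - 2)*(v + 6)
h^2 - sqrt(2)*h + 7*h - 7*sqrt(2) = (h + 7)*(h - sqrt(2))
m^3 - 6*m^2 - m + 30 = (m - 5)*(m - 3)*(m + 2)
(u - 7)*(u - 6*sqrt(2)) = u^2 - 6*sqrt(2)*u - 7*u + 42*sqrt(2)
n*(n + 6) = n^2 + 6*n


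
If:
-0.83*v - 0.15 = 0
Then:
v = -0.18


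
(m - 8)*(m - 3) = m^2 - 11*m + 24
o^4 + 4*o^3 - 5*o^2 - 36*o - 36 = (o - 3)*(o + 2)^2*(o + 3)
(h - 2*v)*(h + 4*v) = h^2 + 2*h*v - 8*v^2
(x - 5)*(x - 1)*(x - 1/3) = x^3 - 19*x^2/3 + 7*x - 5/3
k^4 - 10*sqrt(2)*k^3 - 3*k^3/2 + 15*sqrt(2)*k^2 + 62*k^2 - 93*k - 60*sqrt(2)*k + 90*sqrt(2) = (k - 3/2)*(k - 5*sqrt(2))*(k - 3*sqrt(2))*(k - 2*sqrt(2))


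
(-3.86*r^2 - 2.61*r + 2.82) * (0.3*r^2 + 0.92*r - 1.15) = -1.158*r^4 - 4.3342*r^3 + 2.8838*r^2 + 5.5959*r - 3.243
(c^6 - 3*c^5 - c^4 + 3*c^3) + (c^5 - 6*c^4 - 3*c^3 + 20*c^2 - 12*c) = c^6 - 2*c^5 - 7*c^4 + 20*c^2 - 12*c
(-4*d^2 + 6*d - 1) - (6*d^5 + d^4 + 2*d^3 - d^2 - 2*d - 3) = -6*d^5 - d^4 - 2*d^3 - 3*d^2 + 8*d + 2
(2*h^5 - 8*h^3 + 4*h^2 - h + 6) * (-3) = -6*h^5 + 24*h^3 - 12*h^2 + 3*h - 18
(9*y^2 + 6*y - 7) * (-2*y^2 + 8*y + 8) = -18*y^4 + 60*y^3 + 134*y^2 - 8*y - 56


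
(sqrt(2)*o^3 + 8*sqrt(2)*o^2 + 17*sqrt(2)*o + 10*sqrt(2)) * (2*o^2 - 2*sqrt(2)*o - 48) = 2*sqrt(2)*o^5 - 4*o^4 + 16*sqrt(2)*o^4 - 32*o^3 - 14*sqrt(2)*o^3 - 364*sqrt(2)*o^2 - 68*o^2 - 816*sqrt(2)*o - 40*o - 480*sqrt(2)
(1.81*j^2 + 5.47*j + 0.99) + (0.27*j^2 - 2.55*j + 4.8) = 2.08*j^2 + 2.92*j + 5.79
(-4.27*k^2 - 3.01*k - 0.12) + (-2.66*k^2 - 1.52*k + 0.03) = -6.93*k^2 - 4.53*k - 0.09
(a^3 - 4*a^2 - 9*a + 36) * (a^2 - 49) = a^5 - 4*a^4 - 58*a^3 + 232*a^2 + 441*a - 1764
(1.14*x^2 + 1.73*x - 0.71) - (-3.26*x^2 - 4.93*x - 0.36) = 4.4*x^2 + 6.66*x - 0.35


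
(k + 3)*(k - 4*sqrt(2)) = k^2 - 4*sqrt(2)*k + 3*k - 12*sqrt(2)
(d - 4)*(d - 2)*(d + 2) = d^3 - 4*d^2 - 4*d + 16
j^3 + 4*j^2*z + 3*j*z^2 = j*(j + z)*(j + 3*z)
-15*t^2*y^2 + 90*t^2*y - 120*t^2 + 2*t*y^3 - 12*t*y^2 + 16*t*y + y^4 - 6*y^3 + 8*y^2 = (-3*t + y)*(5*t + y)*(y - 4)*(y - 2)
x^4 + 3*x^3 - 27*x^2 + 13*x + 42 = (x - 3)*(x - 2)*(x + 1)*(x + 7)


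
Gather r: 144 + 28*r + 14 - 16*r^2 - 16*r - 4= -16*r^2 + 12*r + 154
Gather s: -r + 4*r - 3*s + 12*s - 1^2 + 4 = 3*r + 9*s + 3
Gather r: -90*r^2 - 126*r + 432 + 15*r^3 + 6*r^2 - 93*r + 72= 15*r^3 - 84*r^2 - 219*r + 504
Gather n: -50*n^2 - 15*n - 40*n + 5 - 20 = -50*n^2 - 55*n - 15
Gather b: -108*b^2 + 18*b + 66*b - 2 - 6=-108*b^2 + 84*b - 8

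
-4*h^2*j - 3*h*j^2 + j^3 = j*(-4*h + j)*(h + j)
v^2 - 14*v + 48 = (v - 8)*(v - 6)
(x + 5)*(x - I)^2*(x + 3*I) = x^4 + 5*x^3 + I*x^3 + 5*x^2 + 5*I*x^2 + 25*x - 3*I*x - 15*I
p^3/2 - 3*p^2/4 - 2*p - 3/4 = (p/2 + 1/2)*(p - 3)*(p + 1/2)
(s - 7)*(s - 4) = s^2 - 11*s + 28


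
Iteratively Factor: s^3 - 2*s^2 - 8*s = (s - 4)*(s^2 + 2*s) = (s - 4)*(s + 2)*(s)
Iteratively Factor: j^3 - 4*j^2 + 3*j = (j - 1)*(j^2 - 3*j) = j*(j - 1)*(j - 3)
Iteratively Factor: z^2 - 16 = (z + 4)*(z - 4)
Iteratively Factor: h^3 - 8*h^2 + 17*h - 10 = (h - 2)*(h^2 - 6*h + 5) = (h - 5)*(h - 2)*(h - 1)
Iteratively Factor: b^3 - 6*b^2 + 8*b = (b)*(b^2 - 6*b + 8) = b*(b - 4)*(b - 2)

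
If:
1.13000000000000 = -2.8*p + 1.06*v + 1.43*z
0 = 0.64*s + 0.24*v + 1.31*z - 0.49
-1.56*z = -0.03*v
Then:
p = 20.1964285714286*z - 0.403571428571429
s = 0.765625 - 21.546875*z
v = 52.0*z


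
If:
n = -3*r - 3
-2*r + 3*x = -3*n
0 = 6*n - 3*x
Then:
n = -6/29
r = -27/29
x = -12/29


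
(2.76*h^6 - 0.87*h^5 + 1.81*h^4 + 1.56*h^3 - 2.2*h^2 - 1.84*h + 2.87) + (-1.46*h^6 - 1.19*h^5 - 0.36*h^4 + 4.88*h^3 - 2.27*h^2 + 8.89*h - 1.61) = 1.3*h^6 - 2.06*h^5 + 1.45*h^4 + 6.44*h^3 - 4.47*h^2 + 7.05*h + 1.26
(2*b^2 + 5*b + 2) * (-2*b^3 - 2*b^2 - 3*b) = -4*b^5 - 14*b^4 - 20*b^3 - 19*b^2 - 6*b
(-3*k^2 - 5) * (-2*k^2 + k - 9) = 6*k^4 - 3*k^3 + 37*k^2 - 5*k + 45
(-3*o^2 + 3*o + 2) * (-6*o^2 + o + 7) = 18*o^4 - 21*o^3 - 30*o^2 + 23*o + 14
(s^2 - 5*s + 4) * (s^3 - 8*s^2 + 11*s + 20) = s^5 - 13*s^4 + 55*s^3 - 67*s^2 - 56*s + 80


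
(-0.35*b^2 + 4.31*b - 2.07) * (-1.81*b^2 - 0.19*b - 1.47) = 0.6335*b^4 - 7.7346*b^3 + 3.4423*b^2 - 5.9424*b + 3.0429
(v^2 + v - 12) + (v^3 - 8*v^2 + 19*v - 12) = v^3 - 7*v^2 + 20*v - 24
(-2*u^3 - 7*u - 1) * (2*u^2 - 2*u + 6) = -4*u^5 + 4*u^4 - 26*u^3 + 12*u^2 - 40*u - 6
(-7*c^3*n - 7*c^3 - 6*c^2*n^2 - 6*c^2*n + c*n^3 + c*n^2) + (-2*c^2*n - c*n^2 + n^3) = -7*c^3*n - 7*c^3 - 6*c^2*n^2 - 8*c^2*n + c*n^3 + n^3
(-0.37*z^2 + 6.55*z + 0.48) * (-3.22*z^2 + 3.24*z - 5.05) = 1.1914*z^4 - 22.2898*z^3 + 21.5449*z^2 - 31.5223*z - 2.424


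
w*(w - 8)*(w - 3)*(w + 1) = w^4 - 10*w^3 + 13*w^2 + 24*w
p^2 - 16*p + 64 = (p - 8)^2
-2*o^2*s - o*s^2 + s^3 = s*(-2*o + s)*(o + s)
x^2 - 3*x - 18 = (x - 6)*(x + 3)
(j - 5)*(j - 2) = j^2 - 7*j + 10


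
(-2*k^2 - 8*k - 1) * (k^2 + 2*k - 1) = -2*k^4 - 12*k^3 - 15*k^2 + 6*k + 1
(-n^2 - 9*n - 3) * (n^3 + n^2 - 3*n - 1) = -n^5 - 10*n^4 - 9*n^3 + 25*n^2 + 18*n + 3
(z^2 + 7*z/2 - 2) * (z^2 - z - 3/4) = z^4 + 5*z^3/2 - 25*z^2/4 - 5*z/8 + 3/2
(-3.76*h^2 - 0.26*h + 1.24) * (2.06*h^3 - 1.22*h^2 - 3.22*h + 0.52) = -7.7456*h^5 + 4.0516*h^4 + 14.9788*h^3 - 2.6308*h^2 - 4.128*h + 0.6448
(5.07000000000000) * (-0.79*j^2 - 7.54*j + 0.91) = -4.0053*j^2 - 38.2278*j + 4.6137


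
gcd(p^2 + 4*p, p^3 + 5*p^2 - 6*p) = p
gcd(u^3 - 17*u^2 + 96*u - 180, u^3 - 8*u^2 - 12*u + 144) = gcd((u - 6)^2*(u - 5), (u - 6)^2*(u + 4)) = u^2 - 12*u + 36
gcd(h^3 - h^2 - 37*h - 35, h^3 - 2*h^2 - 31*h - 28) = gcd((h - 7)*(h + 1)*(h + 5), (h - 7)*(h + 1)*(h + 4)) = h^2 - 6*h - 7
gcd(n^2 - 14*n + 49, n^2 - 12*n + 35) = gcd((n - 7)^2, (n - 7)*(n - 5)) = n - 7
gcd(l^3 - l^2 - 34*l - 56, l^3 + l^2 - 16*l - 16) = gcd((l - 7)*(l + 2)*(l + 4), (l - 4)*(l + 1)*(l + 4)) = l + 4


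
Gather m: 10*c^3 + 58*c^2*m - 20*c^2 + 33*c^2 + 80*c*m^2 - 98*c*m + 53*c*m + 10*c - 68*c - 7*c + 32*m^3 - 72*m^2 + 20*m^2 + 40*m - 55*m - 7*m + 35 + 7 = 10*c^3 + 13*c^2 - 65*c + 32*m^3 + m^2*(80*c - 52) + m*(58*c^2 - 45*c - 22) + 42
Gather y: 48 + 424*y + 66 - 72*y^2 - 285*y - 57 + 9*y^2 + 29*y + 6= -63*y^2 + 168*y + 63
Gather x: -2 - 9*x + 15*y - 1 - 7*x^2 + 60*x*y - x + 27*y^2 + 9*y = -7*x^2 + x*(60*y - 10) + 27*y^2 + 24*y - 3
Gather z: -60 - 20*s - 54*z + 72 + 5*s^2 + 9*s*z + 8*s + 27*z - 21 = 5*s^2 - 12*s + z*(9*s - 27) - 9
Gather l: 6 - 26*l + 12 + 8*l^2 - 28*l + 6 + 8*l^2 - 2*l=16*l^2 - 56*l + 24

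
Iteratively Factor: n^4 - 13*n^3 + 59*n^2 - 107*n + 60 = (n - 3)*(n^3 - 10*n^2 + 29*n - 20) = (n - 5)*(n - 3)*(n^2 - 5*n + 4) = (n - 5)*(n - 3)*(n - 1)*(n - 4)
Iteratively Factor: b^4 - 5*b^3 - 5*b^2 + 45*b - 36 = (b - 3)*(b^3 - 2*b^2 - 11*b + 12) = (b - 3)*(b - 1)*(b^2 - b - 12) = (b - 3)*(b - 1)*(b + 3)*(b - 4)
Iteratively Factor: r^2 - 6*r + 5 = (r - 5)*(r - 1)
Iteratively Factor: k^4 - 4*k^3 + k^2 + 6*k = (k + 1)*(k^3 - 5*k^2 + 6*k) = k*(k + 1)*(k^2 - 5*k + 6) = k*(k - 3)*(k + 1)*(k - 2)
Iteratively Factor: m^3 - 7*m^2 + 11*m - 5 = (m - 5)*(m^2 - 2*m + 1) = (m - 5)*(m - 1)*(m - 1)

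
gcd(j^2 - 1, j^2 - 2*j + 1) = j - 1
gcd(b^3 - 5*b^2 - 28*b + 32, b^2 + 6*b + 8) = b + 4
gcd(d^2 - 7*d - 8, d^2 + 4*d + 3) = d + 1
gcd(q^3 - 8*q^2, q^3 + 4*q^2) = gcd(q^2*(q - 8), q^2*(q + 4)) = q^2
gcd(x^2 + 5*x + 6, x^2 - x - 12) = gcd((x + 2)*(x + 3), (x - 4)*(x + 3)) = x + 3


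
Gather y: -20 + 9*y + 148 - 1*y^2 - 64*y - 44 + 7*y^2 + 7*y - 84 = 6*y^2 - 48*y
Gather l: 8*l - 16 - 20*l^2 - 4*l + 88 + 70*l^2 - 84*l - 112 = 50*l^2 - 80*l - 40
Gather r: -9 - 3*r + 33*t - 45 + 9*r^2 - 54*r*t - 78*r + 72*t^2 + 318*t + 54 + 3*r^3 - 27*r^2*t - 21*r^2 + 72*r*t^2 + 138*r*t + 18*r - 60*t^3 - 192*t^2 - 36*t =3*r^3 + r^2*(-27*t - 12) + r*(72*t^2 + 84*t - 63) - 60*t^3 - 120*t^2 + 315*t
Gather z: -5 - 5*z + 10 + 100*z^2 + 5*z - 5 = 100*z^2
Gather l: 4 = 4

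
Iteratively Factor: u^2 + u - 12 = (u - 3)*(u + 4)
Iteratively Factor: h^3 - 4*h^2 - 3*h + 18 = (h - 3)*(h^2 - h - 6) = (h - 3)*(h + 2)*(h - 3)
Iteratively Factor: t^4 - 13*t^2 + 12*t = (t + 4)*(t^3 - 4*t^2 + 3*t) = t*(t + 4)*(t^2 - 4*t + 3) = t*(t - 3)*(t + 4)*(t - 1)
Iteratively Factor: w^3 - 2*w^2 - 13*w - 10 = (w + 2)*(w^2 - 4*w - 5) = (w + 1)*(w + 2)*(w - 5)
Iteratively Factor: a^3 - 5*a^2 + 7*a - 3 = (a - 1)*(a^2 - 4*a + 3) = (a - 1)^2*(a - 3)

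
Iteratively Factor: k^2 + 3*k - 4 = (k + 4)*(k - 1)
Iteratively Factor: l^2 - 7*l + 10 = (l - 2)*(l - 5)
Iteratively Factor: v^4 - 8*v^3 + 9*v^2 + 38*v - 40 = (v - 5)*(v^3 - 3*v^2 - 6*v + 8) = (v - 5)*(v - 4)*(v^2 + v - 2) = (v - 5)*(v - 4)*(v + 2)*(v - 1)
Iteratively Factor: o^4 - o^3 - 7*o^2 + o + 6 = (o - 3)*(o^3 + 2*o^2 - o - 2) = (o - 3)*(o - 1)*(o^2 + 3*o + 2) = (o - 3)*(o - 1)*(o + 1)*(o + 2)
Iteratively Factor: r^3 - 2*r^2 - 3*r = (r - 3)*(r^2 + r) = (r - 3)*(r + 1)*(r)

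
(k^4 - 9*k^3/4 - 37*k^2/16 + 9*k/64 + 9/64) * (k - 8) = k^5 - 41*k^4/4 + 251*k^3/16 + 1193*k^2/64 - 63*k/64 - 9/8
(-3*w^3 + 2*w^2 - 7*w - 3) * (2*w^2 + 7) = -6*w^5 + 4*w^4 - 35*w^3 + 8*w^2 - 49*w - 21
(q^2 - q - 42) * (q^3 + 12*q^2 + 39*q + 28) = q^5 + 11*q^4 - 15*q^3 - 515*q^2 - 1666*q - 1176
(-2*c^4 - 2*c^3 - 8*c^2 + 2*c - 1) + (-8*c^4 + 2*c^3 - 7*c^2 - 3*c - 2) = -10*c^4 - 15*c^2 - c - 3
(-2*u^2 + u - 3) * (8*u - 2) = -16*u^3 + 12*u^2 - 26*u + 6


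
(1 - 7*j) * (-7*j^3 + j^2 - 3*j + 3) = 49*j^4 - 14*j^3 + 22*j^2 - 24*j + 3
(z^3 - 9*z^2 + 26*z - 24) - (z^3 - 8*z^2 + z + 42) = -z^2 + 25*z - 66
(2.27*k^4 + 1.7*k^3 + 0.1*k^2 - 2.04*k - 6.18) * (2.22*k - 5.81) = 5.0394*k^5 - 9.4147*k^4 - 9.655*k^3 - 5.1098*k^2 - 1.8672*k + 35.9058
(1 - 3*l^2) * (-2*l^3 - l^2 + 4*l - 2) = 6*l^5 + 3*l^4 - 14*l^3 + 5*l^2 + 4*l - 2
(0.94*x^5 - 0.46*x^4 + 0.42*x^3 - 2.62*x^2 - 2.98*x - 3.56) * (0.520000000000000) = 0.4888*x^5 - 0.2392*x^4 + 0.2184*x^3 - 1.3624*x^2 - 1.5496*x - 1.8512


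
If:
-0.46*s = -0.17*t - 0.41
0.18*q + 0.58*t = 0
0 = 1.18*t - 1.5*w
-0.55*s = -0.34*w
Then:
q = -24.60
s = 3.71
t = 7.64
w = 6.01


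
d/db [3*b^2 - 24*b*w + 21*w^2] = 6*b - 24*w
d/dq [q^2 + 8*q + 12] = 2*q + 8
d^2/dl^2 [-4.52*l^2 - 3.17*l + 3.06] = -9.04000000000000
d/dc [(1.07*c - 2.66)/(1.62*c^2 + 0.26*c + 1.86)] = (-1.7334*c^2 + 8.6184*c + 2.6818)/(2.6244*c^4 + 0.8424*c^3 + 6.094*c^2 + 0.9672*c + 3.4596)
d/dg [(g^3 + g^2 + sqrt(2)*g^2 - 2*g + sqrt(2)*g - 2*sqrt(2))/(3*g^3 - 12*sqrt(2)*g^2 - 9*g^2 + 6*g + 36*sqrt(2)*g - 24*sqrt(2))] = (-5*sqrt(2)*g^2 - 4*g^2 + 12*sqrt(2)*g + 20*sqrt(2) + 32)/(3*(g^4 - 8*sqrt(2)*g^3 - 4*g^3 + 36*g^2 + 32*sqrt(2)*g^2 - 128*g - 32*sqrt(2)*g + 128))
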